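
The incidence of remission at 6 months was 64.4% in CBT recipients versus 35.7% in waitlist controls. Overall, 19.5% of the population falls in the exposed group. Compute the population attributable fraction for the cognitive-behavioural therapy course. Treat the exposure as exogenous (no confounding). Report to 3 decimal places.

PAF ≈ 0.136

p₁ = 0.644, p₀ = 0.357.
Overall risk P(Y=1) = π·p₁ + (1−π)·p₀ = 0.195×0.644 + 0.805×0.357 = 0.41297.
Under exogeneity, PAF = [P(Y=1) − p₀] / P(Y=1).
PAF = (0.41297 − 0.357) / 0.41297 ≈ 0.1355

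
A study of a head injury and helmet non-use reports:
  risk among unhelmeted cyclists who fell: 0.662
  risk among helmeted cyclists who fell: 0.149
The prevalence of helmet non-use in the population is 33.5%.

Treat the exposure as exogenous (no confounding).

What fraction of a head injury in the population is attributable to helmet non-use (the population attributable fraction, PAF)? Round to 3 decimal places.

Let p₁ = 0.662, p₀ = 0.149.
Overall risk P(Y=1) = π·p₁ + (1−π)·p₀ = 0.335×0.662 + 0.665×0.149 = 0.32086.
Under exogeneity, PAF = [P(Y=1) − p₀] / P(Y=1).
PAF = (0.32086 − 0.149) / 0.32086 ≈ 0.5356

PAF ≈ 0.536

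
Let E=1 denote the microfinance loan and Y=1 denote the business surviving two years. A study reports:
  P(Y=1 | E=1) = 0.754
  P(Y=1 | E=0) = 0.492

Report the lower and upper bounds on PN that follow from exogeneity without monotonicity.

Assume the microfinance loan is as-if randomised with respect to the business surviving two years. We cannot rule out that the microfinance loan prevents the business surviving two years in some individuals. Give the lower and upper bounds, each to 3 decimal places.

0.347 ≤ PN ≤ 0.674

Let p₁ = 0.754, p₀ = 0.492.
Under exogeneity alone the bounds on PN are max{0,(p₁−p₀)/p₁} ≤ PN ≤ min{1,(1−p₀)/p₁}.
  lower = (p₁ − p₀)/p₁ = 0.262 / 0.754 ≈ 0.3475
  upper = min{1, (1 − p₀)/p₁} = 0.508 / 0.754 ≈ 0.6737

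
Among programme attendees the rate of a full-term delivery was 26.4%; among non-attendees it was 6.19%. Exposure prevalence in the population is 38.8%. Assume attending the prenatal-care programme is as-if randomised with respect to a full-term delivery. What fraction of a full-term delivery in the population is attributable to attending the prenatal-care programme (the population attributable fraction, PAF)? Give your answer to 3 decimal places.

p₁ = 0.264, p₀ = 0.0619.
Overall risk P(Y=1) = π·p₁ + (1−π)·p₀ = 0.388×0.264 + 0.612×0.0619 = 0.14031.
Under exogeneity, PAF = [P(Y=1) − p₀] / P(Y=1).
PAF = (0.14031 − 0.0619) / 0.14031 ≈ 0.5588

PAF ≈ 0.559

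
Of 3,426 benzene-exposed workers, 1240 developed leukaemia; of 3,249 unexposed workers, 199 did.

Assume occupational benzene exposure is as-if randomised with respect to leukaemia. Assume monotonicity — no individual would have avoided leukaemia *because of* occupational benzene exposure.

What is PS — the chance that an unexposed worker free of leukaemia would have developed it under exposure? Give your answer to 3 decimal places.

PS ≈ 0.320

p₁ = P(outcome | exposed) = 1240/3426 = 0.36194
p₀ = P(outcome | unexposed) = 199/3249 = 0.06125
Under exogeneity and monotonicity, PS = (p₁ − p₀) / (1 − p₀).
PS = (0.36194 − 0.06125) / (1 − 0.06125) = 0.30069 / 0.93875 ≈ 0.3203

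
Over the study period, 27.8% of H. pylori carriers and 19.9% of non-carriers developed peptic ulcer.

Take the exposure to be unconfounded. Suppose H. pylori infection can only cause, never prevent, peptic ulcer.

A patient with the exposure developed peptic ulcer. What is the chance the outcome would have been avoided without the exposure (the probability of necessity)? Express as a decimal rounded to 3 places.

PN ≈ 0.284

p₁ = 0.278, p₀ = 0.199.
Under exogeneity and monotonicity, PN = (p₁ − p₀) / p₁.
PN = (0.278 − 0.199) / 0.278 = 0.079 / 0.278 ≈ 0.2842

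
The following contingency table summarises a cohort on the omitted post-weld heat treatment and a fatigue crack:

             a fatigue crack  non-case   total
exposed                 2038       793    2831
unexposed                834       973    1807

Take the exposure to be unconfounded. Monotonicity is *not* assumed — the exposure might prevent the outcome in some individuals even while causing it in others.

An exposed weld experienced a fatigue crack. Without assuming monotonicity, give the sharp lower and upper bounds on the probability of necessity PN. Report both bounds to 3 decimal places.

0.359 ≤ PN ≤ 0.748

p₁ = P(outcome | exposed) = 2038/2831 = 0.71989
p₀ = P(outcome | unexposed) = 834/1807 = 0.46154
Under exogeneity alone the bounds on PN are max{0,(p₁−p₀)/p₁} ≤ PN ≤ min{1,(1−p₀)/p₁}.
  lower = (p₁ − p₀)/p₁ = 0.25835 / 0.71989 ≈ 0.3589
  upper = min{1, (1 − p₀)/p₁} = 0.53846 / 0.71989 ≈ 0.7480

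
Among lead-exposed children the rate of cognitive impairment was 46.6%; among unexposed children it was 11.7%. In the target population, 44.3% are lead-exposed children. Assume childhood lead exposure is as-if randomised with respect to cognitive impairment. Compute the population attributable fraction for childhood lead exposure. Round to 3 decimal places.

p₁ = 0.466, p₀ = 0.117.
Overall risk P(Y=1) = π·p₁ + (1−π)·p₀ = 0.443×0.466 + 0.557×0.117 = 0.27161.
Under exogeneity, PAF = [P(Y=1) − p₀] / P(Y=1).
PAF = (0.27161 − 0.117) / 0.27161 ≈ 0.5692

PAF ≈ 0.569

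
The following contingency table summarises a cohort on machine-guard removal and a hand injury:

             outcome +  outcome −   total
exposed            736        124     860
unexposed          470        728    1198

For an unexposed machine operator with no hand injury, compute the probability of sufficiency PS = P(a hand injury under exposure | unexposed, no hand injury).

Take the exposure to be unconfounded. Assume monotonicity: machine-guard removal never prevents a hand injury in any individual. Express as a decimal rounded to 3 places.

PS ≈ 0.763

p₁ = P(outcome | exposed) = 736/860 = 0.85581
p₀ = P(outcome | unexposed) = 470/1198 = 0.39232
Under exogeneity and monotonicity, PS = (p₁ − p₀)/(1 − p₀).
PS = (0.85581 − 0.39232) / 0.60768 ≈ 0.7627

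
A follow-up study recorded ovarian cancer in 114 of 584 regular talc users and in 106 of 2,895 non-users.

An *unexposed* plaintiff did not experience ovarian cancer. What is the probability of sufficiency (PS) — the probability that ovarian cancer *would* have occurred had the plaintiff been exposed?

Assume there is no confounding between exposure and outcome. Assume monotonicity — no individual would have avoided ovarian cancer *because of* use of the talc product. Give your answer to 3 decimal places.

PS ≈ 0.165

p₁ = P(outcome | exposed) = 114/584 = 0.19521
p₀ = P(outcome | unexposed) = 106/2895 = 0.036615
Under exogeneity and monotonicity, PS = (p₁ − p₀) / (1 − p₀).
PS = (0.19521 − 0.036615) / (1 − 0.036615) = 0.15859 / 0.96339 ≈ 0.1646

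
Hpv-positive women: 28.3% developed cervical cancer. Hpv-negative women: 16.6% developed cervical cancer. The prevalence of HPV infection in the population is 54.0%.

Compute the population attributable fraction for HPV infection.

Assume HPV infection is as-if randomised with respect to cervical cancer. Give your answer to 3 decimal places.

p₁ = 0.283, p₀ = 0.166.
Overall risk P(Y=1) = π·p₁ + (1−π)·p₀ = 0.54×0.283 + 0.46×0.166 = 0.22918.
Under exogeneity, PAF = [P(Y=1) − p₀] / P(Y=1).
PAF = (0.22918 − 0.166) / 0.22918 ≈ 0.2757

PAF ≈ 0.276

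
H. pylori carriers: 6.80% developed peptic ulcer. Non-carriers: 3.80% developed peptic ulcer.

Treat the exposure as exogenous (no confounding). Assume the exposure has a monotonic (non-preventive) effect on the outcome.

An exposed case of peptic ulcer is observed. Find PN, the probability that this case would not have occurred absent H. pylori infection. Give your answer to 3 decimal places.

PN ≈ 0.441

p₁ = 0.068, p₀ = 0.038.
Under exogeneity and monotonicity, PN = (p₁ − p₀) / p₁.
PN = (0.068 − 0.038) / 0.068 = 0.03 / 0.068 ≈ 0.4412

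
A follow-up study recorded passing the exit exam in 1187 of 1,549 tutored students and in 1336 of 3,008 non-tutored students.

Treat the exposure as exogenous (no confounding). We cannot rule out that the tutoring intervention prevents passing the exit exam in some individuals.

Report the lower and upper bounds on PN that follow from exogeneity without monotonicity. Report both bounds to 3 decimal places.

p₁ = P(outcome | exposed) = 1187/1549 = 0.7663
p₀ = P(outcome | unexposed) = 1336/3008 = 0.44415
Under exogeneity alone the bounds on PN are max{0,(p₁−p₀)/p₁} ≤ PN ≤ min{1,(1−p₀)/p₁}.
  lower = (p₁ − p₀)/p₁ = 0.32215 / 0.7663 ≈ 0.4204
  upper = min{1, (1 − p₀)/p₁} = 0.55585 / 0.7663 ≈ 0.7254

0.420 ≤ PN ≤ 0.725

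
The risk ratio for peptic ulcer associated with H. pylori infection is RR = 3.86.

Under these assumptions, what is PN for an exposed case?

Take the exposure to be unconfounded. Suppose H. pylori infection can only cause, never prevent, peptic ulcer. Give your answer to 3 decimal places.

PN ≈ 0.741

Under exogeneity and monotonicity, PN = (RR − 1) / RR = 1 − 1/RR.
PN = (3.86 − 1) / 3.86 = 2.86 / 3.86 ≈ 0.7409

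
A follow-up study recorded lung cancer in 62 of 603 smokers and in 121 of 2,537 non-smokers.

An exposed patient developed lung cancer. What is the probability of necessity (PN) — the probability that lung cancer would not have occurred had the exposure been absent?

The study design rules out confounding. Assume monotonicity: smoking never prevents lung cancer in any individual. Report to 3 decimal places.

p₁ = P(outcome | exposed) = 62/603 = 0.10282
p₀ = P(outcome | unexposed) = 121/2537 = 0.047694
Under exogeneity and monotonicity, PN = (p₁ − p₀) / p₁.
PN = (0.10282 − 0.047694) / 0.10282 = 0.055125 / 0.10282 ≈ 0.5361

PN ≈ 0.536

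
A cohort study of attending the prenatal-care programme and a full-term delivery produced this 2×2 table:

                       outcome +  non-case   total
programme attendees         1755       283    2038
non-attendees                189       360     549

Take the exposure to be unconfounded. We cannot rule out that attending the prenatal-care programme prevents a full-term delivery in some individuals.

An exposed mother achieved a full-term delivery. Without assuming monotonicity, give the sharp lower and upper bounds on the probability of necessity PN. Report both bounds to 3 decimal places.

0.600 ≤ PN ≤ 0.761

p₁ = P(outcome | exposed) = 1755/2038 = 0.86114
p₀ = P(outcome | unexposed) = 189/549 = 0.34426
Under exogeneity alone the bounds on PN are max{0,(p₁−p₀)/p₁} ≤ PN ≤ min{1,(1−p₀)/p₁}.
  lower = (p₁ − p₀)/p₁ = 0.51688 / 0.86114 ≈ 0.6002
  upper = min{1, (1 − p₀)/p₁} = 0.65574 / 0.86114 ≈ 0.7615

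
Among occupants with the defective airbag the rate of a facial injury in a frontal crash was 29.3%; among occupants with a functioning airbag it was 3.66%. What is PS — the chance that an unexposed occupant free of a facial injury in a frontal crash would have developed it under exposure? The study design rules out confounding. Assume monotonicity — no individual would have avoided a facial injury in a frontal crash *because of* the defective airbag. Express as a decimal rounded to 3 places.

p₁ = 0.293, p₀ = 0.0366.
Under exogeneity and monotonicity, PS = (p₁ − p₀) / (1 − p₀).
PS = (0.293 − 0.0366) / (1 − 0.0366) = 0.2564 / 0.9634 ≈ 0.2661

PS ≈ 0.266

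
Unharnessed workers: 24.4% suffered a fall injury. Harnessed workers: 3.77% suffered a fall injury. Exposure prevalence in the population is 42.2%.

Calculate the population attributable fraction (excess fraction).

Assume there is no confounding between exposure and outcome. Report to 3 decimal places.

p₁ = 0.244, p₀ = 0.0377.
Overall risk P(Y=1) = π·p₁ + (1−π)·p₀ = 0.422×0.244 + 0.578×0.0377 = 0.12476.
Under exogeneity, PAF = [P(Y=1) − p₀] / P(Y=1).
PAF = (0.12476 − 0.0377) / 0.12476 ≈ 0.6978

PAF ≈ 0.698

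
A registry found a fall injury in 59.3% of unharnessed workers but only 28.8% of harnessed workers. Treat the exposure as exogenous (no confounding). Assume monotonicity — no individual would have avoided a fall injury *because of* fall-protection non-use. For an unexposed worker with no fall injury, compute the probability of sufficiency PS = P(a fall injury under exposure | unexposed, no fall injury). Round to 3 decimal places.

PS ≈ 0.428

p₁ = 0.593, p₀ = 0.288.
Under exogeneity and monotonicity, PS = (p₁ − p₀) / (1 − p₀).
PS = (0.593 − 0.288) / (1 − 0.288) = 0.305 / 0.712 ≈ 0.4284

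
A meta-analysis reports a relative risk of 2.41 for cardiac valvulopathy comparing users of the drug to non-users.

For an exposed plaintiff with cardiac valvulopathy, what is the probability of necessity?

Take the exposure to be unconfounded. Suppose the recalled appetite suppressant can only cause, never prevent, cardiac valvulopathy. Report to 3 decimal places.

PN ≈ 0.585

Under exogeneity and monotonicity, PN = (RR − 1) / RR = 1 − 1/RR.
PN = (2.41 − 1) / 2.41 = 1.41 / 2.41 ≈ 0.5851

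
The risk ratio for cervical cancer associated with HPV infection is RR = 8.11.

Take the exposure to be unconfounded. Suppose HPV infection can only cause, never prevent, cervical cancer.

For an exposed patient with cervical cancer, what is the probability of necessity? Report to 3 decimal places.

Under exogeneity and monotonicity, PN = (RR − 1) / RR = 1 − 1/RR.
PN = (8.11 − 1) / 8.11 = 7.11 / 8.11 ≈ 0.8767

PN ≈ 0.877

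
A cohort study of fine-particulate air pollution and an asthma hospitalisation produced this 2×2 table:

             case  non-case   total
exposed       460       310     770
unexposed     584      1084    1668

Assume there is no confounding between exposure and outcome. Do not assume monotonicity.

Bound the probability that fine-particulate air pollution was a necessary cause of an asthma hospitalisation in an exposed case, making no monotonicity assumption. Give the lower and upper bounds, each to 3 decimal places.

0.414 ≤ PN ≤ 1.000

p₁ = P(outcome | exposed) = 460/770 = 0.5974
p₀ = P(outcome | unexposed) = 584/1668 = 0.35012
Under exogeneity alone the bounds on PN are max{0,(p₁−p₀)/p₁} ≤ PN ≤ min{1,(1−p₀)/p₁}.
  lower = (p₁ − p₀)/p₁ = 0.24728 / 0.5974 ≈ 0.4139
  upper = min{1, (1 − p₀)/p₁} = 0.64988 / 0.5974 ≈ 1.0878 → capped at 1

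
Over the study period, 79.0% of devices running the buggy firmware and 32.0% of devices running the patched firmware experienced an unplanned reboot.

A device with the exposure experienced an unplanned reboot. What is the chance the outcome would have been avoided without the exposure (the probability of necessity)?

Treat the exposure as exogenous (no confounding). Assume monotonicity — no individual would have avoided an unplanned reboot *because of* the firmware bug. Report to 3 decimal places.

p₁ = 0.79, p₀ = 0.32.
Under exogeneity and monotonicity, PN = (p₁ − p₀) / p₁.
PN = (0.79 − 0.32) / 0.79 = 0.47 / 0.79 ≈ 0.5949

PN ≈ 0.595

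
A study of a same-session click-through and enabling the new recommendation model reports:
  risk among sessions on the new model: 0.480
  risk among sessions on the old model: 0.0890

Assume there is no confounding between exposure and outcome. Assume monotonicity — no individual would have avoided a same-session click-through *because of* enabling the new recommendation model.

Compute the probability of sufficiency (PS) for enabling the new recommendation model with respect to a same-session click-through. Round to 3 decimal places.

Let p₁ = 0.48, p₀ = 0.089.
Under exogeneity and monotonicity, PS = (p₁ − p₀) / (1 − p₀).
PS = (0.48 − 0.089) / (1 − 0.089) = 0.391 / 0.911 ≈ 0.4292

PS ≈ 0.429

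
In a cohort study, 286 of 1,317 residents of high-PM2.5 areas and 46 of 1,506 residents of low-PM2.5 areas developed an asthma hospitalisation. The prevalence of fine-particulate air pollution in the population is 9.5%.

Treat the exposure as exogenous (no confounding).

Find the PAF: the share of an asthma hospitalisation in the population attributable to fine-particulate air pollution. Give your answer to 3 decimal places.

p₁ = P(outcome | exposed) = 286/1317 = 0.21716
p₀ = P(outcome | unexposed) = 46/1506 = 0.030544
Overall risk P(Y=1) = π·p₁ + (1−π)·p₀ = 0.095×0.21716 + 0.905×0.030544 = 0.048273.
Under exogeneity, PAF = [P(Y=1) − p₀] / P(Y=1).
PAF = (0.048273 − 0.030544) / 0.048273 ≈ 0.3673

PAF ≈ 0.367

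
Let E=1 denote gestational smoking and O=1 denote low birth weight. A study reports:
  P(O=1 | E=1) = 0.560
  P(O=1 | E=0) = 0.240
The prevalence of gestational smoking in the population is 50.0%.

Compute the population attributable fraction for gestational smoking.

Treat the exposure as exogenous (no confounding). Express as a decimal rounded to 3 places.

Let p₁ = 0.56, p₀ = 0.24.
Overall risk P(Y=1) = π·p₁ + (1−π)·p₀ = 0.5×0.56 + 0.5×0.24 = 0.4.
Under exogeneity, PAF = [P(Y=1) − p₀] / P(Y=1).
PAF = (0.4 − 0.24) / 0.4 ≈ 0.4000

PAF ≈ 0.400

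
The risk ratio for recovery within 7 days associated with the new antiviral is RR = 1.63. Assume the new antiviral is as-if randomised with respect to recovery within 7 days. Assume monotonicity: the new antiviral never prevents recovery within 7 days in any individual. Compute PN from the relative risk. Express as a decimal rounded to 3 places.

Under exogeneity and monotonicity, PN = (RR − 1) / RR = 1 − 1/RR.
PN = (1.63 − 1) / 1.63 = 0.63 / 1.63 ≈ 0.3865

PN ≈ 0.387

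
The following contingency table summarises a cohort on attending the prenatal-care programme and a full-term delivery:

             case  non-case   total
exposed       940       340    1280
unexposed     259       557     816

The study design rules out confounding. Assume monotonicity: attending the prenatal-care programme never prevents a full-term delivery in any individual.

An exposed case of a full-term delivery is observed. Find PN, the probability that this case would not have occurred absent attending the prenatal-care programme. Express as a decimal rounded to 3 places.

p₁ = P(outcome | exposed) = 940/1280 = 0.73438
p₀ = P(outcome | unexposed) = 259/816 = 0.3174
Under exogeneity and monotonicity, PN = (p₁ − p₀) / p₁.
PN = (0.73438 − 0.3174) / 0.73438 = 0.41697 / 0.73438 ≈ 0.5678

PN ≈ 0.568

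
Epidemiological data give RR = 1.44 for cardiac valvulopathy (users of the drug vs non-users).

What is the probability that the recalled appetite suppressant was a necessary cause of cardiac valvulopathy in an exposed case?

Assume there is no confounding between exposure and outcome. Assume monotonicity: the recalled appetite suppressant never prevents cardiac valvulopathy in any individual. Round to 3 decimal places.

Under exogeneity and monotonicity, PN = (RR − 1) / RR = 1 − 1/RR.
PN = (1.44 − 1) / 1.44 = 0.44 / 1.44 ≈ 0.3056

PN ≈ 0.306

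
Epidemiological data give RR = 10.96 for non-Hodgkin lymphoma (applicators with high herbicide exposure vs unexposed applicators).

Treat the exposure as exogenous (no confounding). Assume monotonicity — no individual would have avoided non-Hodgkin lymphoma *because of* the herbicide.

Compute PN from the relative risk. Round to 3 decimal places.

PN ≈ 0.909

Under exogeneity and monotonicity, PN = (RR − 1) / RR = 1 − 1/RR.
PN = (10.96 − 1) / 10.96 = 9.96 / 10.96 ≈ 0.9088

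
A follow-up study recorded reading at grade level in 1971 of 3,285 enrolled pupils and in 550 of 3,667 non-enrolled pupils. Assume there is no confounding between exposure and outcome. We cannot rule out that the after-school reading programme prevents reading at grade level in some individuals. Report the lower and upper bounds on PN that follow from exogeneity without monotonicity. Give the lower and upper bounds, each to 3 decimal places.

0.750 ≤ PN ≤ 1.000

p₁ = P(outcome | exposed) = 1971/3285 = 0.6
p₀ = P(outcome | unexposed) = 550/3667 = 0.14999
Under exogeneity alone the bounds on PN are max{0,(p₁−p₀)/p₁} ≤ PN ≤ min{1,(1−p₀)/p₁}.
  lower = (p₁ − p₀)/p₁ = 0.45001 / 0.6 ≈ 0.7500
  upper = min{1, (1 − p₀)/p₁} = 0.85001 / 0.6 ≈ 1.4167 → capped at 1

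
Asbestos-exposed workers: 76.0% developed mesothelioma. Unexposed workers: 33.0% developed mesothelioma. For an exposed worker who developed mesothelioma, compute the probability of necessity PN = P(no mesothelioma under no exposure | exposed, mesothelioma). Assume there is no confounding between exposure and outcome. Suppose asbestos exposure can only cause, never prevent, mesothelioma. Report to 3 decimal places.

p₁ = 0.76, p₀ = 0.33.
Under exogeneity and monotonicity, PN = (p₁ − p₀) / p₁.
PN = (0.76 − 0.33) / 0.76 = 0.43 / 0.76 ≈ 0.5658

PN ≈ 0.566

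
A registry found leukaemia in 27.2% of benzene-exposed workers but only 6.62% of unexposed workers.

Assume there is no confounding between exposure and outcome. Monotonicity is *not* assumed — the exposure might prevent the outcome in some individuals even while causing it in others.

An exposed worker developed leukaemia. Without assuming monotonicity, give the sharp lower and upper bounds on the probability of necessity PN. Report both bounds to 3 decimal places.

p₁ = 0.272, p₀ = 0.0662.
Under exogeneity alone the bounds on PN are max{0,(p₁−p₀)/p₁} ≤ PN ≤ min{1,(1−p₀)/p₁}.
  lower = (p₁ − p₀)/p₁ = 0.2058 / 0.272 ≈ 0.7566
  upper = min{1, (1 − p₀)/p₁} = 0.9338 / 0.272 ≈ 3.4331 → capped at 1

0.757 ≤ PN ≤ 1.000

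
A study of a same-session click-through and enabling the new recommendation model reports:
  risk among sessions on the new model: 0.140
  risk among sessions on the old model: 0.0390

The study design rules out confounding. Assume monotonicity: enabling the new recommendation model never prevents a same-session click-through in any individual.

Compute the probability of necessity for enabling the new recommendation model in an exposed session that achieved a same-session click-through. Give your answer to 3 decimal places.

Let p₁ = 0.14, p₀ = 0.039.
Under exogeneity and monotonicity, PN = (p₁ − p₀) / p₁.
PN = (0.14 − 0.039) / 0.14 = 0.101 / 0.14 ≈ 0.7214

PN ≈ 0.721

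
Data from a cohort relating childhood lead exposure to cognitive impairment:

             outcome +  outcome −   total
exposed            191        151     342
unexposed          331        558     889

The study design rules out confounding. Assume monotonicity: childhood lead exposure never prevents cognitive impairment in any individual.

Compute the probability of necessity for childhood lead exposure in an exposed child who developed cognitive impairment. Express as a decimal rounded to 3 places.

p₁ = P(outcome | exposed) = 191/342 = 0.55848
p₀ = P(outcome | unexposed) = 331/889 = 0.37233
Under exogeneity and monotonicity, PN = (p₁ − p₀)/p₁.
PN = (0.55848 − 0.37233) / 0.55848 ≈ 0.3333

PN ≈ 0.333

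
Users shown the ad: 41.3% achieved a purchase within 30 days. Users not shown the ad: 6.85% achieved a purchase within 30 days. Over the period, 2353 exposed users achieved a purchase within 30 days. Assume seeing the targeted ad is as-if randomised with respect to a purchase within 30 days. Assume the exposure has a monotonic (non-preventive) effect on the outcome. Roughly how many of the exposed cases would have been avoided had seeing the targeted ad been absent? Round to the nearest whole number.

about 1963 cases

p₁ = 0.413, p₀ = 0.0685.
PN = (p₁ − p₀)/p₁ = (0.413 − 0.0685) / 0.413 ≈ 0.83414.
Attributable cases ≈ PN × (exposed cases) = 0.83414 × 2353 ≈ 1962.73.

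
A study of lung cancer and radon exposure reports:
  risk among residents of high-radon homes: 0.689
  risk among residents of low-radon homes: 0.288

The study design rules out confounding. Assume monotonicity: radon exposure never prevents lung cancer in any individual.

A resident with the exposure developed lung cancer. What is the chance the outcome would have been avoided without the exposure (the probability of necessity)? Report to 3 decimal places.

PN ≈ 0.582

Let p₁ = 0.689, p₀ = 0.288.
Under exogeneity and monotonicity, PN = (p₁ − p₀) / p₁.
PN = (0.689 − 0.288) / 0.689 = 0.401 / 0.689 ≈ 0.5820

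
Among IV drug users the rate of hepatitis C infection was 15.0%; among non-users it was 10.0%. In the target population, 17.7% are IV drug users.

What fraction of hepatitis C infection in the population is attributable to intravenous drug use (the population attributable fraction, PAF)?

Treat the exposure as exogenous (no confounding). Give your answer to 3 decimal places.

PAF ≈ 0.081

p₁ = 0.15, p₀ = 0.1.
Overall risk P(Y=1) = π·p₁ + (1−π)·p₀ = 0.177×0.15 + 0.823×0.1 = 0.10885.
Under exogeneity, PAF = [P(Y=1) − p₀] / P(Y=1).
PAF = (0.10885 − 0.1) / 0.10885 ≈ 0.0813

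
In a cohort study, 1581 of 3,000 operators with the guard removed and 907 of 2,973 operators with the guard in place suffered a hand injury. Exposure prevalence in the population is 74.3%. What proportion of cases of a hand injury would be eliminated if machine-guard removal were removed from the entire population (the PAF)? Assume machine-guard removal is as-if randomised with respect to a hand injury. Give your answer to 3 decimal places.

PAF ≈ 0.351

p₁ = P(outcome | exposed) = 1581/3000 = 0.527
p₀ = P(outcome | unexposed) = 907/2973 = 0.30508
Overall risk P(Y=1) = π·p₁ + (1−π)·p₀ = 0.743×0.527 + 0.257×0.30508 = 0.46997.
Under exogeneity, PAF = [P(Y=1) − p₀] / P(Y=1).
PAF = (0.46997 − 0.30508) / 0.46997 ≈ 0.3508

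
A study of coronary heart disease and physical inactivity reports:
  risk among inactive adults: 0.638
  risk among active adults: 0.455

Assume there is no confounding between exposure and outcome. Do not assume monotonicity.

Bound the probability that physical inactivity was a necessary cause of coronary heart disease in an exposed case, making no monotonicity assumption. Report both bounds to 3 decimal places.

Let p₁ = 0.638, p₀ = 0.455.
Under exogeneity alone the bounds on PN are max{0,(p₁−p₀)/p₁} ≤ PN ≤ min{1,(1−p₀)/p₁}.
  lower = (p₁ − p₀)/p₁ = 0.183 / 0.638 ≈ 0.2868
  upper = min{1, (1 − p₀)/p₁} = 0.545 / 0.638 ≈ 0.8542

0.287 ≤ PN ≤ 0.854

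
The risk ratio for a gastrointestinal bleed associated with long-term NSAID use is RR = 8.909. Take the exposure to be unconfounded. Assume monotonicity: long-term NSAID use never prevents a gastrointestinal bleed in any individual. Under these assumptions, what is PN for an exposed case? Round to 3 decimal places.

PN ≈ 0.888

Under exogeneity and monotonicity, PN = (RR − 1) / RR = 1 − 1/RR.
PN = (8.909 − 1) / 8.909 = 7.909 / 8.909 ≈ 0.8878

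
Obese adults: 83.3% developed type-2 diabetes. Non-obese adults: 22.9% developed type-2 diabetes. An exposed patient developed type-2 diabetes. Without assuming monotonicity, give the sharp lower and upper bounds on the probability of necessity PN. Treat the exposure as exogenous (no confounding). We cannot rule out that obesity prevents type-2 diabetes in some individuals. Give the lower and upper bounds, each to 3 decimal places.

p₁ = 0.833, p₀ = 0.229.
Under exogeneity alone the bounds on PN are max{0,(p₁−p₀)/p₁} ≤ PN ≤ min{1,(1−p₀)/p₁}.
  lower = (p₁ − p₀)/p₁ = 0.604 / 0.833 ≈ 0.7251
  upper = min{1, (1 − p₀)/p₁} = 0.771 / 0.833 ≈ 0.9256

0.725 ≤ PN ≤ 0.926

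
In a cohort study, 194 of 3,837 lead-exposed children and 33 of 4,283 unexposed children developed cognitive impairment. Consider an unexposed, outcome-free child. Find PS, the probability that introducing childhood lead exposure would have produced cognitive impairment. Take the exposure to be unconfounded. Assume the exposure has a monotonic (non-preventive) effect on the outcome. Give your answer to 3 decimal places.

p₁ = P(outcome | exposed) = 194/3837 = 0.05056
p₀ = P(outcome | unexposed) = 33/4283 = 0.0077049
Under exogeneity and monotonicity, PS = (p₁ − p₀) / (1 − p₀).
PS = (0.05056 − 0.0077049) / (1 − 0.0077049) = 0.042855 / 0.9923 ≈ 0.0432

PS ≈ 0.043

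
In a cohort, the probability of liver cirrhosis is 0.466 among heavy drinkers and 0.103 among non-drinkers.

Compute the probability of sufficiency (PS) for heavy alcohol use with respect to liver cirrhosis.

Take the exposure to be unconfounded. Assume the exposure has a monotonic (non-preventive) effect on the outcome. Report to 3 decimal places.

PS ≈ 0.405

Let p₁ = 0.466, p₀ = 0.103.
Under exogeneity and monotonicity, PS = (p₁ − p₀) / (1 − p₀).
PS = (0.466 − 0.103) / (1 − 0.103) = 0.363 / 0.897 ≈ 0.4047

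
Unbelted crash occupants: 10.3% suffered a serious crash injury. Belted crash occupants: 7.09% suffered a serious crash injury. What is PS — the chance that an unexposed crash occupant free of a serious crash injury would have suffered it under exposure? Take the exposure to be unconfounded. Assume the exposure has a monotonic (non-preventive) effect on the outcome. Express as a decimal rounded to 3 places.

PS ≈ 0.035

p₁ = 0.103, p₀ = 0.0709.
Under exogeneity and monotonicity, PS = (p₁ − p₀) / (1 − p₀).
PS = (0.103 − 0.0709) / (1 − 0.0709) = 0.0321 / 0.9291 ≈ 0.0345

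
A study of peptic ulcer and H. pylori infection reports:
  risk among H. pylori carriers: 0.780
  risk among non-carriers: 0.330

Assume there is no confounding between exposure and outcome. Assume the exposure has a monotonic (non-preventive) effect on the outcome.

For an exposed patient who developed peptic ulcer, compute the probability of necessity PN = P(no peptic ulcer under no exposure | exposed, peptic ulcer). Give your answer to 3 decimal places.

Let p₁ = 0.78, p₀ = 0.33.
Under exogeneity and monotonicity, PN = (p₁ − p₀) / p₁.
PN = (0.78 − 0.33) / 0.78 = 0.45 / 0.78 ≈ 0.5769

PN ≈ 0.577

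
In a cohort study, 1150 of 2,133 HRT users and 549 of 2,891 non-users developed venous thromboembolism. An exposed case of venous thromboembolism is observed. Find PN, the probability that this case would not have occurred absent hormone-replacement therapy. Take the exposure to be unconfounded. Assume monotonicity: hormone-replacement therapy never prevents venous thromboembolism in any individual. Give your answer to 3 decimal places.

p₁ = P(outcome | exposed) = 1150/2133 = 0.53915
p₀ = P(outcome | unexposed) = 549/2891 = 0.1899
Under exogeneity and monotonicity, PN = (p₁ − p₀) / p₁.
PN = (0.53915 − 0.1899) / 0.53915 = 0.34925 / 0.53915 ≈ 0.6478

PN ≈ 0.648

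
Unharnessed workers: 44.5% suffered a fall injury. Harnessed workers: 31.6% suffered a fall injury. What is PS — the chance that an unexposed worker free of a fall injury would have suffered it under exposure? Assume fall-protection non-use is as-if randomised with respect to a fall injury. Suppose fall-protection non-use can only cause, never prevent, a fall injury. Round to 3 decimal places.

PS ≈ 0.189

p₁ = 0.445, p₀ = 0.316.
Under exogeneity and monotonicity, PS = (p₁ − p₀) / (1 − p₀).
PS = (0.445 − 0.316) / (1 − 0.316) = 0.129 / 0.684 ≈ 0.1886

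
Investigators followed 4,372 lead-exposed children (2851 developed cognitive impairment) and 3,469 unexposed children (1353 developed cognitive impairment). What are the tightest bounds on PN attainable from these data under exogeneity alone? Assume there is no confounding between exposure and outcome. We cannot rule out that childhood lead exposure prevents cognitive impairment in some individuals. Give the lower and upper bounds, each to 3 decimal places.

p₁ = P(outcome | exposed) = 2851/4372 = 0.6521
p₀ = P(outcome | unexposed) = 1353/3469 = 0.39003
Under exogeneity alone the bounds on PN are max{0,(p₁−p₀)/p₁} ≤ PN ≤ min{1,(1−p₀)/p₁}.
  lower = (p₁ − p₀)/p₁ = 0.26208 / 0.6521 ≈ 0.4019
  upper = min{1, (1 − p₀)/p₁} = 0.60997 / 0.6521 ≈ 0.9354

0.402 ≤ PN ≤ 0.935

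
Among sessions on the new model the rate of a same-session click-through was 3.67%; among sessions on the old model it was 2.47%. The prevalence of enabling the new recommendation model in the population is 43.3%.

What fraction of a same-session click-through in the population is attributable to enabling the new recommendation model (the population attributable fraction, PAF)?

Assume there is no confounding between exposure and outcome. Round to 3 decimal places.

p₁ = 0.0367, p₀ = 0.0247.
Overall risk P(Y=1) = π·p₁ + (1−π)·p₀ = 0.433×0.0367 + 0.567×0.0247 = 0.029896.
Under exogeneity, PAF = [P(Y=1) − p₀] / P(Y=1).
PAF = (0.029896 − 0.0247) / 0.029896 ≈ 0.1738

PAF ≈ 0.174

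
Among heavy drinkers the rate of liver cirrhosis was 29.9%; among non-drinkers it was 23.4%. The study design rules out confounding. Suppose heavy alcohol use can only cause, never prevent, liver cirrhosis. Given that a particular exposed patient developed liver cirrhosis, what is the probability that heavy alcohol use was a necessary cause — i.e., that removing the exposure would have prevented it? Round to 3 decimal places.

p₁ = 0.299, p₀ = 0.234.
Under exogeneity and monotonicity, PN = (p₁ − p₀) / p₁.
PN = (0.299 − 0.234) / 0.299 = 0.065 / 0.299 ≈ 0.2174

PN ≈ 0.217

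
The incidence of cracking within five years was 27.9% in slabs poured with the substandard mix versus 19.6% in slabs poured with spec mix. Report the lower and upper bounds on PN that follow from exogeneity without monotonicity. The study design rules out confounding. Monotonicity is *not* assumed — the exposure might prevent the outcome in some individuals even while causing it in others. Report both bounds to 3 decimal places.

0.297 ≤ PN ≤ 1.000

p₁ = 0.279, p₀ = 0.196.
Under exogeneity alone the bounds on PN are max{0,(p₁−p₀)/p₁} ≤ PN ≤ min{1,(1−p₀)/p₁}.
  lower = (p₁ − p₀)/p₁ = 0.083 / 0.279 ≈ 0.2975
  upper = min{1, (1 − p₀)/p₁} = 0.804 / 0.279 ≈ 2.8817 → capped at 1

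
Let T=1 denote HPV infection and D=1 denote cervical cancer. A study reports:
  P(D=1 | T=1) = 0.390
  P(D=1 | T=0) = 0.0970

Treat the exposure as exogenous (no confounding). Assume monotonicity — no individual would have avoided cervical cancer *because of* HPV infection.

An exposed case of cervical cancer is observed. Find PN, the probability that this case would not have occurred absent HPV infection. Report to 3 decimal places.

PN ≈ 0.751

Let p₁ = 0.39, p₀ = 0.097.
Under exogeneity and monotonicity, PN = (p₁ − p₀) / p₁.
PN = (0.39 − 0.097) / 0.39 = 0.293 / 0.39 ≈ 0.7513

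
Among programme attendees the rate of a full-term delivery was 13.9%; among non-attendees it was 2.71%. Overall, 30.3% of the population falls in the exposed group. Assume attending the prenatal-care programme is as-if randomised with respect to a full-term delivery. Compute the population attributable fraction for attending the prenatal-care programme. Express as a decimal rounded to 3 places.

PAF ≈ 0.556

p₁ = 0.139, p₀ = 0.0271.
Overall risk P(Y=1) = π·p₁ + (1−π)·p₀ = 0.303×0.139 + 0.697×0.0271 = 0.061006.
Under exogeneity, PAF = [P(Y=1) − p₀] / P(Y=1).
PAF = (0.061006 − 0.0271) / 0.061006 ≈ 0.5558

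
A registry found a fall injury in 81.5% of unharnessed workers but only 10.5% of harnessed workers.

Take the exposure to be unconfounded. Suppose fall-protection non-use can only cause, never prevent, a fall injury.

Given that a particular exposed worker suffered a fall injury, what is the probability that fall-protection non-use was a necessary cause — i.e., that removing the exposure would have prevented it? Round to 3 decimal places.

p₁ = 0.815, p₀ = 0.105.
Under exogeneity and monotonicity, PN = (p₁ − p₀) / p₁.
PN = (0.815 − 0.105) / 0.815 = 0.71 / 0.815 ≈ 0.8712

PN ≈ 0.871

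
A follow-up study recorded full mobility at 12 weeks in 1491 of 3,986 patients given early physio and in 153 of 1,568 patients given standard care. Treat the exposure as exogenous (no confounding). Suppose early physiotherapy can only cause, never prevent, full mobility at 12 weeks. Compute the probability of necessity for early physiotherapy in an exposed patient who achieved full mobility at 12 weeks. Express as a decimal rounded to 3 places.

p₁ = P(outcome | exposed) = 1491/3986 = 0.37406
p₀ = P(outcome | unexposed) = 153/1568 = 0.097577
Under exogeneity and monotonicity, PN = (p₁ − p₀) / p₁.
PN = (0.37406 − 0.097577) / 0.37406 = 0.27648 / 0.37406 ≈ 0.7391

PN ≈ 0.739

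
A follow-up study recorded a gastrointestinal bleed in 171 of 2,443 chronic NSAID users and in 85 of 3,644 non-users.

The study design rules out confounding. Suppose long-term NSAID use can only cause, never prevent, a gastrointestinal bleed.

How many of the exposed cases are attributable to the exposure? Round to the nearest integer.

about 114 cases

p₁ = P(outcome | exposed) = 171/2443 = 0.069996
p₀ = P(outcome | unexposed) = 85/3644 = 0.023326
PN = (p₁ − p₀)/p₁ = (0.069996 − 0.023326) / 0.069996 ≈ 0.66675.
Attributable cases ≈ PN × (exposed cases) = 0.66675 × 171 ≈ 114.01.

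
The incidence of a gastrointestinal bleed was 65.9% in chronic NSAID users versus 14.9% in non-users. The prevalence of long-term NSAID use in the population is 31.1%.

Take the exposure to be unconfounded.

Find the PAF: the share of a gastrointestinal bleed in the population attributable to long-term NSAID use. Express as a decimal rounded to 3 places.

PAF ≈ 0.516

p₁ = 0.659, p₀ = 0.149.
Overall risk P(Y=1) = π·p₁ + (1−π)·p₀ = 0.311×0.659 + 0.689×0.149 = 0.30761.
Under exogeneity, PAF = [P(Y=1) − p₀] / P(Y=1).
PAF = (0.30761 − 0.149) / 0.30761 ≈ 0.5156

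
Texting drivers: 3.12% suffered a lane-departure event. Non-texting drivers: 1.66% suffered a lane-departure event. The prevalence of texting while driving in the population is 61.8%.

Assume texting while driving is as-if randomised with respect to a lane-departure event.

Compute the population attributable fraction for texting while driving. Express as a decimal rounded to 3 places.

p₁ = 0.0312, p₀ = 0.0166.
Overall risk P(Y=1) = π·p₁ + (1−π)·p₀ = 0.618×0.0312 + 0.382×0.0166 = 0.025623.
Under exogeneity, PAF = [P(Y=1) − p₀] / P(Y=1).
PAF = (0.025623 − 0.0166) / 0.025623 ≈ 0.3521

PAF ≈ 0.352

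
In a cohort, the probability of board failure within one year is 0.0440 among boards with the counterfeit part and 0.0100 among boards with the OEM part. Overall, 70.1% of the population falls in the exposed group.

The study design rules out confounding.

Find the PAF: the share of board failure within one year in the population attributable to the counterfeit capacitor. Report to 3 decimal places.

Let p₁ = 0.044, p₀ = 0.01.
Overall risk P(Y=1) = π·p₁ + (1−π)·p₀ = 0.701×0.044 + 0.299×0.01 = 0.033834.
Under exogeneity, PAF = [P(Y=1) − p₀] / P(Y=1).
PAF = (0.033834 − 0.01) / 0.033834 ≈ 0.7044

PAF ≈ 0.704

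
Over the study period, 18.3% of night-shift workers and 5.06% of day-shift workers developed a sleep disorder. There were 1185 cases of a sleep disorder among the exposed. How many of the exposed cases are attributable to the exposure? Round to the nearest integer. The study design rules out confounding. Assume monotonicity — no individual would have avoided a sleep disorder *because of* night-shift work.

about 857 cases

p₁ = 0.183, p₀ = 0.0506.
PN = (p₁ − p₀)/p₁ = (0.183 − 0.0506) / 0.183 ≈ 0.72350.
Attributable cases ≈ PN × (exposed cases) = 0.72350 × 1185 ≈ 857.34.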